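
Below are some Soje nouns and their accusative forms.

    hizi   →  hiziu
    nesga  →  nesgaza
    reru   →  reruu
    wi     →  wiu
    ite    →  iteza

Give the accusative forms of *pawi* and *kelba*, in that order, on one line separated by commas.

The pattern is height harmony: -u when the last vowel of the stem is a high vowel (*hizi*, *reru*, *wi*); -za when the last vowel of the stem is a non-high vowel (*nesga*, *ite*).
*pawi*: last vowel = /i/, a high vowel → -u → *pawiu*.
Since the last vowel of *kelba* is /a/ (a non-high vowel), it takes -za, giving *kelbaza*.

pawiu, kelbaza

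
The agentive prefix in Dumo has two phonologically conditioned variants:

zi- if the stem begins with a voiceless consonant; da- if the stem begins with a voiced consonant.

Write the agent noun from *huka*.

*huka* — first consonant /h/ (voiceless) → zi- → *zihuka*.

zihuka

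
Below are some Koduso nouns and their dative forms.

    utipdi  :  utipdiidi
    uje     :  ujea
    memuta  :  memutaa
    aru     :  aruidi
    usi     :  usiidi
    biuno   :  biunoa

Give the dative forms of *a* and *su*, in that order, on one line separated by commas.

The suffix is conditioned by the last vowel: -idi when the last vowel of the stem is a high vowel (*utipdi*, *aru*, *usi*); -a when the last vowel of the stem is a non-high vowel (*uje*, *memuta*, *biuno*).
The last vowel of *a* is /a/, which is a non-high vowel, so the suffix is -a, giving *aa*.
Since the last vowel of *su* is /u/ (a high vowel), it takes -idi, giving *suidi*.

aa, suidi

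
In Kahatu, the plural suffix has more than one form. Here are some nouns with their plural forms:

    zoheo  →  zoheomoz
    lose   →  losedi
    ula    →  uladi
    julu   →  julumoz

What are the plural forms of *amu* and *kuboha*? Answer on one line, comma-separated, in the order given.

The suffix is conditioned by the last vowel: -moz when the last vowel of the stem is a rounded vowel (*zoheo*, *julu*); -di when the last vowel of the stem is an unrounded vowel (*lose*, *ula*).
Since the last vowel of *amu* is /u/ (a rounded vowel), it takes -moz, giving *amumoz*.
*kuboha* — last vowel /a/ (an unrounded vowel) → -di → *kubohadi*.

amumoz, kubohadi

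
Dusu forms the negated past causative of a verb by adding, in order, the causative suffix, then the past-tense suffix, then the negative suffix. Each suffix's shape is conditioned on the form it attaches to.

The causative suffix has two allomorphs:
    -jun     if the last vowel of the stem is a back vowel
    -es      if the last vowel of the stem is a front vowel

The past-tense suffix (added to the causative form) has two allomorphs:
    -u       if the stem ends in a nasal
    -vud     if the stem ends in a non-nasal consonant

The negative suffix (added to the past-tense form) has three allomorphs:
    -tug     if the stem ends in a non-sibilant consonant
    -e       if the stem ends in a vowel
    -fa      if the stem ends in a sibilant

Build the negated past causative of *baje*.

*baje* — last vowel /e/ (a front vowel) → -es → *bajees*.
Since the final consonant of the causative form *bajees* is /s/ (non-nasal), it takes -vud, giving *bajeesvud*.
The past-tense form *bajeesvud*: final sound = /d/, a non-sibilant consonant → -tug → *bajeesvudtug*.

bajeesvudtug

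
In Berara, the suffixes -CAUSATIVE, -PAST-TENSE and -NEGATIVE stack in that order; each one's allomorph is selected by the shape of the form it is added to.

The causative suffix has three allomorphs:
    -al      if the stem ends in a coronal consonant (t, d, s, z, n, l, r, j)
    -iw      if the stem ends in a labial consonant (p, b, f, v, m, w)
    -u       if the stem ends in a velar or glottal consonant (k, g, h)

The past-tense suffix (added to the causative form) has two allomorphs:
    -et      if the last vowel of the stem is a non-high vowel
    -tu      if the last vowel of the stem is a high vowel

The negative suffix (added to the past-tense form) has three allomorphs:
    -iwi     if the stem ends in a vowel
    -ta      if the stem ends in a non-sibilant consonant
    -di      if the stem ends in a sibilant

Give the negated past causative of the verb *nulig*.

nuligutuiwi

*nulig*: final consonant = /g/, velar/glottal → -u → *nuligu*.
The causative form *nuligu*: last vowel = /u/, a high vowel → -tu → *nuligutu*.
The final sound of the past-tense form *nuligutu* is /u/, which is a vowel, so the negative suffix is -iwi, giving *nuligutuiwi*.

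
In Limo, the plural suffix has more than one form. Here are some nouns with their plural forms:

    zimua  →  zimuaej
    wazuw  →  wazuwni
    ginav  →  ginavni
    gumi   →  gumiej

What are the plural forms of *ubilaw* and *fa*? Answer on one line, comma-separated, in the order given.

The pattern is consonant vs. vowel: -ni when the stem ends in a consonant (*wazuw*, *ginav*); -ej when the stem ends in a vowel (*zimua*, *gumi*).
*ubilaw* — final sound /w/ (a consonant) → -ni → *ubilawni*.
*fa*: final sound = /a/, a vowel → -ej → *faej*.

ubilawni, faej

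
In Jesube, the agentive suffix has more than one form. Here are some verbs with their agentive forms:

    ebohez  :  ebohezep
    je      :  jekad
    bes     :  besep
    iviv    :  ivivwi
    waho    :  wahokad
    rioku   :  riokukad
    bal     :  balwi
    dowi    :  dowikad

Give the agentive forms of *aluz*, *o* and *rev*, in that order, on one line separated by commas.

aluzep, okad, revwi

Looking at the final sound of each stem: -ep when the stem ends in a sibilant (*ebohez*, *bes*); -wi when the stem ends in a non-sibilant consonant (*iviv*, *bal*); -kad when the stem ends in a vowel (*je*, *waho*, *rioku*, *dowi*).
Since the final sound of *aluz* is /z/ (a sibilant), it takes -ep, giving *aluzep*.
The final sound of *o* is /o/, which is a vowel, so the suffix is -kad, giving *okad*.
The final sound of *rev* is /v/, which is a non-sibilant consonant, so the suffix is -wi, giving *revwi*.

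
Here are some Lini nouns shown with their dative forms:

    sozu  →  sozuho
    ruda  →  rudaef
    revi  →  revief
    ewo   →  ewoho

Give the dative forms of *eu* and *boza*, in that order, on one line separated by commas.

euho, bozaef

The suffix is conditioned by the last vowel: -ho when the last vowel of the stem is a rounded vowel (*sozu*, *ewo*); -ef when the last vowel of the stem is an unrounded vowel (*ruda*, *revi*).
*eu*: last vowel = /u/, a rounded vowel → -ho → *euho*.
*boza* — last vowel /a/ (an unrounded vowel) → -ef → *bozaef*.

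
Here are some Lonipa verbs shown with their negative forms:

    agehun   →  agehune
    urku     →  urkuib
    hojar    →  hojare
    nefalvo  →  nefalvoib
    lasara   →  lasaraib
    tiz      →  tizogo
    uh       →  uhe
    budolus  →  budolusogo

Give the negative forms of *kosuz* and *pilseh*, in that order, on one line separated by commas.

The suffix is conditioned by the final sound: -ogo when the stem ends in a sibilant (*tiz*, *budolus*); -e when the stem ends in a non-sibilant consonant (*agehun*, *hojar*, *uh*); -ib when the stem ends in a vowel (*urku*, *nefalvo*, *lasara*).
*kosuz* — final sound /z/ (a sibilant) → -ogo → *kosuzogo*.
Since the final sound of *pilseh* is /h/ (a non-sibilant consonant), it takes -e, giving *pilsehe*.

kosuzogo, pilsehe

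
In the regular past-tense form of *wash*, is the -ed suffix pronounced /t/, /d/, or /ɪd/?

The stem *wash* ends in a voiceless consonant other than /t/.
The -ed suffix is realized as /ɪd/ after /t, d/; as /t/ after other voiceless consonants; and as /d/ after other voiced sounds.
So -ed on *wash* is pronounced /t/.

/t/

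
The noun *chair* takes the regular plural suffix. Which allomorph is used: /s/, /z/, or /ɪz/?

/z/

The stem *chair* ends in a voiced non-sibilant sound.
The plural suffix surfaces as /ɪz/ after sibilants, /s/ after other voiceless consonants, and /z/ after other voiced sounds.
So the plural -s on *chair* is pronounced /z/.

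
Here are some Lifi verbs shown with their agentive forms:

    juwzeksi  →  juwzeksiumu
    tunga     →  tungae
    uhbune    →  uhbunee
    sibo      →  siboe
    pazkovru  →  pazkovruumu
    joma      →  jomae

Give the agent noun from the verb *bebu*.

The pattern is height harmony: -umu when the last vowel of the stem is a high vowel (*juwzeksi*, *pazkovru*); -e when the last vowel of the stem is a non-high vowel (*tunga*, *uhbune*, *sibo*, *joma*).
*bebu* — last vowel /u/ (a high vowel) → -umu → *bebuumu*.

bebuumu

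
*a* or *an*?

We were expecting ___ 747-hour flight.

a

The indefinite article is chosen by the initial *sound* of the following word, not its spelling.
The number *747* is spoken "seven hundred …", beginning with /ˈsɛvən/ — a consonant sound.
So the article is *a*: We were expecting a 747-hour flight.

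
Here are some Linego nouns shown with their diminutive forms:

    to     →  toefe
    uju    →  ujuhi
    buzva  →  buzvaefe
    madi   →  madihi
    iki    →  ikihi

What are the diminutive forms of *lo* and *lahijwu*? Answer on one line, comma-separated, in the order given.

loefe, lahijwuhi

The alternation tracks the last vowel of the stem — -hi when the last vowel of the stem is a high vowel (*uju*, *madi*, *iki*); -efe when the last vowel of the stem is a non-high vowel (*to*, *buzva*).
The last vowel of *lo* is /o/, which is a non-high vowel, so the suffix is -efe, giving *loefe*.
*lahijwu*: last vowel = /u/, a high vowel → -hi → *lahijwuhi*.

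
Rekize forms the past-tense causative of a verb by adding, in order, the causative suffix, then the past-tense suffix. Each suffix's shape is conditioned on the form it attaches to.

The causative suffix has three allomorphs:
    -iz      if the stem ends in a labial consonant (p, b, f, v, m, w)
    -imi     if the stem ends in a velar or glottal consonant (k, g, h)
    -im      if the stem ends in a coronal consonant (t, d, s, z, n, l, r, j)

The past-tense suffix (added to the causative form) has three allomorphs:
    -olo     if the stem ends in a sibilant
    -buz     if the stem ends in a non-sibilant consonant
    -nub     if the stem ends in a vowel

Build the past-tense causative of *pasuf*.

pasufizolo

Since the final consonant of *pasuf* is /f/ (labial), it takes -iz, giving *pasufiz*.
The causative form *pasufiz*: final sound = /z/, a sibilant → -olo → *pasufizolo*.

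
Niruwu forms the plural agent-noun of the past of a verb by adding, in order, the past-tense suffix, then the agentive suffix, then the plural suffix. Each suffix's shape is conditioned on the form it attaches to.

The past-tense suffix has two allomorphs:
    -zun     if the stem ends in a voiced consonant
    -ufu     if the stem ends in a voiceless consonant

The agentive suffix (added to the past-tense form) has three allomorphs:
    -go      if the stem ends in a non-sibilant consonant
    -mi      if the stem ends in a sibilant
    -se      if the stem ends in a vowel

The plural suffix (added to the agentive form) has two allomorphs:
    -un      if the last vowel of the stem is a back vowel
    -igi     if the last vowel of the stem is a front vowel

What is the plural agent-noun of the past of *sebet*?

*sebet*: final consonant = /t/, voiceless → -ufu → *sebetufu*.
The past-tense form *sebetufu*: final sound = /u/, a vowel → -se → *sebetufuse*.
Since the last vowel of the agentive form *sebetufuse* is /e/ (a front vowel), it takes -igi, giving *sebetufuseigi*.

sebetufuseigi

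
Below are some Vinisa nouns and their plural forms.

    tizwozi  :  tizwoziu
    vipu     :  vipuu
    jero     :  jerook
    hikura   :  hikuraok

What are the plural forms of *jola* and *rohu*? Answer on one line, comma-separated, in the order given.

The pattern is height harmony: -u when the last vowel of the stem is a high vowel (*tizwozi*, *vipu*); -ok when the last vowel of the stem is a non-high vowel (*jero*, *hikura*).
The last vowel of *jola* is /a/, which is a non-high vowel, so the suffix is -ok, giving *jolaok*.
Since the last vowel of *rohu* is /u/ (a high vowel), it takes -u, giving *rohuu*.

jolaok, rohuu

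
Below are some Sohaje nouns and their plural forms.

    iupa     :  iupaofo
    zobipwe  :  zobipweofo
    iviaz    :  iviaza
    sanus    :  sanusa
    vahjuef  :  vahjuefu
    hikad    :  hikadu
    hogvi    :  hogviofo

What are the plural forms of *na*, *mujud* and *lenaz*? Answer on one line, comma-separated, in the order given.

The suffix is conditioned by the final sound: -a when the stem ends in a sibilant (*iviaz*, *sanus*); -u when the stem ends in a non-sibilant consonant (*vahjuef*, *hikad*); -ofo when the stem ends in a vowel (*iupa*, *zobipwe*, *hogvi*).
The final sound of *na* is /a/, which is a vowel, so the suffix is -ofo, giving *naofo*.
Since the final sound of *mujud* is /d/ (a non-sibilant consonant), it takes -u, giving *mujudu*.
*lenaz* — final sound /z/ (a sibilant) → -a → *lenaza*.

naofo, mujudu, lenaza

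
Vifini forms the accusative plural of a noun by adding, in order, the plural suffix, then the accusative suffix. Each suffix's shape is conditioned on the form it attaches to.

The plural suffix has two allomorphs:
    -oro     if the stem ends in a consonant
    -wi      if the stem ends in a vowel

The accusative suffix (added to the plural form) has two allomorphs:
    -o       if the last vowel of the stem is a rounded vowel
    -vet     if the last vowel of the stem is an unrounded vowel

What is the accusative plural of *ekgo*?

ekgowivet

Since the final sound of *ekgo* is /o/ (a vowel), it takes -wi, giving *ekgowi*.
The plural form *ekgowi* — last vowel /i/ (an unrounded vowel) → -vet → *ekgowivet*.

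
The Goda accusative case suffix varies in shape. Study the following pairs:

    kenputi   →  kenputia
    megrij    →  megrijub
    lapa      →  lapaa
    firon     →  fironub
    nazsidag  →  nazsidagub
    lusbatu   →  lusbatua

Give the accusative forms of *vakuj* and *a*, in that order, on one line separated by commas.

vakujub, aa

The suffix is conditioned by the final sound: -ub when the stem ends in a consonant (*megrij*, *firon*, *nazsidag*); -a when the stem ends in a vowel (*kenputi*, *lapa*, *lusbatu*).
*vakuj* — final sound /j/ (a consonant) → -ub → *vakujub*.
The final sound of *a* is /a/, which is a vowel, so the suffix is -a, giving *aa*.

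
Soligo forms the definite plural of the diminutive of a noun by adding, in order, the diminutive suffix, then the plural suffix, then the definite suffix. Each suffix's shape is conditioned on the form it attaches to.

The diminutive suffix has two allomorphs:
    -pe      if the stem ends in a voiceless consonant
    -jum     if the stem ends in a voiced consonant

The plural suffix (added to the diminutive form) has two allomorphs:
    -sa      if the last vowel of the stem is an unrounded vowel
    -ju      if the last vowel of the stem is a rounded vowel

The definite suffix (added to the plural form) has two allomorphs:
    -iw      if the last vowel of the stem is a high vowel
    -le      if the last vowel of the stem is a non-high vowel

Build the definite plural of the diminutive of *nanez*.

The final consonant of *nanez* is /z/, which is voiced, so the diminutive suffix is -jum, giving *nanezjum*.
Since the last vowel of the diminutive form *nanezjum* is /u/ (a rounded vowel), it takes -ju, giving *nanezjumju*.
Since the last vowel of the plural form *nanezjumju* is /u/ (a high vowel), it takes -iw, giving *nanezjumjuiw*.

nanezjumjuiw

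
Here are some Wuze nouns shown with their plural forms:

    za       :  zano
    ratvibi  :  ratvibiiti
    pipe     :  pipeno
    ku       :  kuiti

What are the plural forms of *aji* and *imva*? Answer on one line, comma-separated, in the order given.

The alternation tracks the last vowel of the stem — -iti when the last vowel of the stem is a high vowel (*ratvibi*, *ku*); -no when the last vowel of the stem is a non-high vowel (*za*, *pipe*).
*aji*: last vowel = /i/, a high vowel → -iti → *ajiiti*.
The last vowel of *imva* is /a/, which is a non-high vowel, so the suffix is -no, giving *imvano*.

ajiiti, imvano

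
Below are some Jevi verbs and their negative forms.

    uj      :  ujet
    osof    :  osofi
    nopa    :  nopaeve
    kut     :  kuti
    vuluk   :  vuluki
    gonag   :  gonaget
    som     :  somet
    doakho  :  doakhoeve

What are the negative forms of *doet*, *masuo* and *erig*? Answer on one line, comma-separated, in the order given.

doeti, masuoeve, eriget

The pattern is voicing of the final sound: -i when the stem ends in a voiceless consonant (*osof*, *kut*, *vuluk*); -et when the stem ends in a voiced consonant (*uj*, *gonag*, *som*); -eve when the stem ends in a vowel (*nopa*, *doakho*).
Since the final sound of *doet* is /t/ (a voiceless consonant), it takes -i, giving *doeti*.
Since the final sound of *masuo* is /o/ (a vowel), it takes -eve, giving *masuoeve*.
*erig*: final sound = /g/, a voiced consonant → -et → *eriget*.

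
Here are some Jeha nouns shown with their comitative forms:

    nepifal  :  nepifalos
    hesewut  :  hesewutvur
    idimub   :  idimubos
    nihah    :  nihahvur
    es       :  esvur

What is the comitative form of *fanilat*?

The alternation tracks the final consonant of the stem — -vur when the stem ends in a voiceless consonant (*hesewut*, *nihah*, *es*); -os when the stem ends in a voiced consonant (*nepifal*, *idimub*).
*fanilat* — final consonant /t/ (voiceless) → -vur → *fanilatvur*.

fanilatvur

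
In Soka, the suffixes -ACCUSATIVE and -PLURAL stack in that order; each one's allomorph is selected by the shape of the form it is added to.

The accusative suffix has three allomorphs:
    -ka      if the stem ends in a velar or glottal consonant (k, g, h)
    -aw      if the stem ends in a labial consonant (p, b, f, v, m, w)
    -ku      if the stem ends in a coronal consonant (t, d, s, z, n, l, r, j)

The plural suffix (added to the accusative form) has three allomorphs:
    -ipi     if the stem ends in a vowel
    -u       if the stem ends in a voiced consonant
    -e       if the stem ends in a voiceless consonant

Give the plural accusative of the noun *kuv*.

Since the final consonant of *kuv* is /v/ (labial), it takes -aw, giving *kuvaw*.
The accusative form *kuvaw*: final sound = /w/, a voiced consonant → -u → *kuvawu*.

kuvawu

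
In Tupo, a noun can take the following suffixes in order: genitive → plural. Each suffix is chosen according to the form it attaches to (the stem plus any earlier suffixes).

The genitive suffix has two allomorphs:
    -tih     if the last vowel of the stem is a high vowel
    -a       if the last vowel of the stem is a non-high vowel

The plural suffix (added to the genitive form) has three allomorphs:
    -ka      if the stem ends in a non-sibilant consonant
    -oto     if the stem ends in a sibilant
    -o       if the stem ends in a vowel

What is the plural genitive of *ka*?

kaao

Since the last vowel of *ka* is /a/ (a non-high vowel), it takes -a, giving *kaa*.
The final sound of the genitive form *kaa* is /a/, which is a vowel, so the plural suffix is -o, giving *kaao*.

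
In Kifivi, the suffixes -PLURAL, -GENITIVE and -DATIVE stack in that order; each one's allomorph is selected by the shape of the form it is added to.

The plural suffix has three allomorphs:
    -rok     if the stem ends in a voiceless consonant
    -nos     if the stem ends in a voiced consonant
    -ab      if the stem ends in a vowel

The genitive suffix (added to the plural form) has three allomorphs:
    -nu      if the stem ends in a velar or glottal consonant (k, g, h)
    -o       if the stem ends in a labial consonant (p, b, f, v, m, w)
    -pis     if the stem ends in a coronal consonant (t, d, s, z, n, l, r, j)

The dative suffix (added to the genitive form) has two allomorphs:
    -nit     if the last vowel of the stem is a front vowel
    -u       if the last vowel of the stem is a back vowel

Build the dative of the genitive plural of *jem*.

Since the final sound of *jem* is /m/ (a voiced consonant), it takes -nos, giving *jemnos*.
The plural form *jemnos* — final consonant /s/ (coronal) → -pis → *jemnospis*.
Since the last vowel of the genitive form *jemnospis* is /i/ (a front vowel), it takes -nit, giving *jemnospisnit*.

jemnospisnit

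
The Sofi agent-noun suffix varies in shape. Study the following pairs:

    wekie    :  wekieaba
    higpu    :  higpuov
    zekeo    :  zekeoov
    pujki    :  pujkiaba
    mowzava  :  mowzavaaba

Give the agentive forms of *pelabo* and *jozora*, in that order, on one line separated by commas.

pelaboov, jozoraaba

The suffix is conditioned by the last vowel: -ov when the last vowel of the stem is a rounded vowel (*higpu*, *zekeo*); -aba when the last vowel of the stem is an unrounded vowel (*wekie*, *pujki*, *mowzava*).
The last vowel of *pelabo* is /o/, which is a rounded vowel, so the suffix is -ov, giving *pelaboov*.
*jozora* — last vowel /a/ (an unrounded vowel) → -aba → *jozoraaba*.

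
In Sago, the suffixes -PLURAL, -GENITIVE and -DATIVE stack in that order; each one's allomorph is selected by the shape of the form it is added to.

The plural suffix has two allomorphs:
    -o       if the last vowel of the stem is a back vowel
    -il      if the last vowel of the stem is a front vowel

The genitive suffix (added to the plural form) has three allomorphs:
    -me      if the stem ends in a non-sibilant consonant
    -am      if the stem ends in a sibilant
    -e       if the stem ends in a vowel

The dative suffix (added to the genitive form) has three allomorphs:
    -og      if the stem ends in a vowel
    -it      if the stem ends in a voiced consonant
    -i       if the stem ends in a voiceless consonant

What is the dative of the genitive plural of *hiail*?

hiaililmeog

*hiail*: last vowel = /i/, a front vowel → -il → *hiailil*.
Since the final sound of the plural form *hiailil* is /l/ (a non-sibilant consonant), it takes -me, giving *hiaililme*.
The genitive form *hiaililme*: final sound = /e/, a vowel → -og → *hiaililmeog*.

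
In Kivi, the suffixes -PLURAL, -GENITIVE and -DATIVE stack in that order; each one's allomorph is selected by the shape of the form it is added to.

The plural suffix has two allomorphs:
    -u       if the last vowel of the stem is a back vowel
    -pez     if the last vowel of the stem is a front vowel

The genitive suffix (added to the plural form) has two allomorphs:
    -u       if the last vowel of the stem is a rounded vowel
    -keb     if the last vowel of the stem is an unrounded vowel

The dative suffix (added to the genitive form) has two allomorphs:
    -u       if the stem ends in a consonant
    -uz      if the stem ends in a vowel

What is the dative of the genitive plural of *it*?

*it* — last vowel /i/ (a front vowel) → -pez → *itpez*.
The plural form *itpez*: last vowel = /e/, an unrounded vowel → -keb → *itpezkeb*.
The genitive form *itpezkeb*: final sound = /b/, a consonant → -u → *itpezkebu*.

itpezkebu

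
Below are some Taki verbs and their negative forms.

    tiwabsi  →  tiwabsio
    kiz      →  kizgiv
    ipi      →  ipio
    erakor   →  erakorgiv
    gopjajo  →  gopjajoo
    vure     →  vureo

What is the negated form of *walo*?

The suffix is conditioned by the final sound: -giv when the stem ends in a consonant (*kiz*, *erakor*); -o when the stem ends in a vowel (*tiwabsi*, *ipi*, *gopjajo*, *vure*).
*walo*: final sound = /o/, a vowel → -o → *waloo*.

waloo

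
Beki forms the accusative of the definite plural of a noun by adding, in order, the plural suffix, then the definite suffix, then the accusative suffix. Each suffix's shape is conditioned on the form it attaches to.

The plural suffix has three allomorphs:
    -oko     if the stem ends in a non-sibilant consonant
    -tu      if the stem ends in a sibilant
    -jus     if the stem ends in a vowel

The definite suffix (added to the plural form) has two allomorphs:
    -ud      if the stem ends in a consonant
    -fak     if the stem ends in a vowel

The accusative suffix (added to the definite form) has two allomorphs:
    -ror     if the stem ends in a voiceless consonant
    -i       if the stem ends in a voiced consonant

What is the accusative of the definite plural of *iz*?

iztufakror

*iz* — final sound /z/ (a sibilant) → -tu → *iztu*.
The plural form *iztu*: final sound = /u/, a vowel → -fak → *iztufak*.
The definite form *iztufak* — final consonant /k/ (voiceless) → -ror → *iztufakror*.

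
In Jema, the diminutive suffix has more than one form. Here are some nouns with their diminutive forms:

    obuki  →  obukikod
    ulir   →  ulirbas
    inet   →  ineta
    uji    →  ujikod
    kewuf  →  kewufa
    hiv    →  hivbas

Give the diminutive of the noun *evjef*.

evjefa

The alternation tracks the final sound of the stem — -a when the stem ends in a voiceless consonant (*inet*, *kewuf*); -bas when the stem ends in a voiced consonant (*ulir*, *hiv*); -kod when the stem ends in a vowel (*obuki*, *uji*).
*evjef* — final sound /f/ (a voiceless consonant) → -a → *evjefa*.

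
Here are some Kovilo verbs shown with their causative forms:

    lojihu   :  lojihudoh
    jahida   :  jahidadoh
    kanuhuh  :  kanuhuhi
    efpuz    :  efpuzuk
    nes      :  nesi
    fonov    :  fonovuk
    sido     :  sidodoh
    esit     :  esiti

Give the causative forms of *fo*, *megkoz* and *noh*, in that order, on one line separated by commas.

fodoh, megkozuk, nohi

The alternation tracks the final sound of the stem — -i when the stem ends in a voiceless consonant (*kanuhuh*, *nes*, *esit*); -uk when the stem ends in a voiced consonant (*efpuz*, *fonov*); -doh when the stem ends in a vowel (*lojihu*, *jahida*, *sido*).
The final sound of *fo* is /o/, which is a vowel, so the suffix is -doh, giving *fodoh*.
*megkoz* — final sound /z/ (a voiced consonant) → -uk → *megkozuk*.
The final sound of *noh* is /h/, which is a voiceless consonant, so the suffix is -i, giving *nohi*.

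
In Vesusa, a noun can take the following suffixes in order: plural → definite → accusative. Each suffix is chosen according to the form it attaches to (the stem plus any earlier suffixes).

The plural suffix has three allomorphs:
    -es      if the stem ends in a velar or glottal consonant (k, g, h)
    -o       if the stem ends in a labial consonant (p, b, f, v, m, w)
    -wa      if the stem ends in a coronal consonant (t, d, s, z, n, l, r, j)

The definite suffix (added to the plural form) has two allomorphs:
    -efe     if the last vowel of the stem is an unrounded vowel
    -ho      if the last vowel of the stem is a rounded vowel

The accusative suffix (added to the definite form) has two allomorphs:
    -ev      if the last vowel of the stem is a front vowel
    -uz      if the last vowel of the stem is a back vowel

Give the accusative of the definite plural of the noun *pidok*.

*pidok*: final consonant = /k/, velar/glottal → -es → *pidokes*.
The plural form *pidokes*: last vowel = /e/, an unrounded vowel → -efe → *pidokesefe*.
Since the last vowel of the definite form *pidokesefe* is /e/ (a front vowel), it takes -ev, giving *pidokesefeev*.

pidokesefeev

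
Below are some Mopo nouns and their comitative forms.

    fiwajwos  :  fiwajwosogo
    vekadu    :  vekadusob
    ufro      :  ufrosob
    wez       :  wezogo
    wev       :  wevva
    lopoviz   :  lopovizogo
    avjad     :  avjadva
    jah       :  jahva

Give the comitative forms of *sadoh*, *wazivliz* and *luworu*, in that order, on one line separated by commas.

sadohva, wazivlizogo, luworusob

The alternation tracks the final sound of the stem — -ogo when the stem ends in a sibilant (*fiwajwos*, *wez*, *lopoviz*); -va when the stem ends in a non-sibilant consonant (*wev*, *avjad*, *jah*); -sob when the stem ends in a vowel (*vekadu*, *ufro*).
*sadoh*: final sound = /h/, a non-sibilant consonant → -va → *sadohva*.
Since the final sound of *wazivliz* is /z/ (a sibilant), it takes -ogo, giving *wazivlizogo*.
Since the final sound of *luworu* is /u/ (a vowel), it takes -sob, giving *luworusob*.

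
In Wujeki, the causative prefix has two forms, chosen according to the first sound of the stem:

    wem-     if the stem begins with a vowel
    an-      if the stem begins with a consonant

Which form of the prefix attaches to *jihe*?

an-

Since the first sound of *jihe* is /j/ (a consonant), it takes an-.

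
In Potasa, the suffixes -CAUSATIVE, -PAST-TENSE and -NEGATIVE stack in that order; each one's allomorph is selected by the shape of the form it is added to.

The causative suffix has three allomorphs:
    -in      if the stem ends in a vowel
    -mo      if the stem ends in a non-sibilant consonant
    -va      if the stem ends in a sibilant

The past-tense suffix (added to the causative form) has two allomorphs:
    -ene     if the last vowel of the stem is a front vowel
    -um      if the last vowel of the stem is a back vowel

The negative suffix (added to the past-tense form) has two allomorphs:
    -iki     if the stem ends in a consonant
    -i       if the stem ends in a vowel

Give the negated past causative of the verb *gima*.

*gima*: final sound = /a/, a vowel → -in → *gimain*.
The last vowel of the causative form *gimain* is /i/, which is a front vowel, so the past-tense suffix is -ene, giving *gimainene*.
Since the final sound of the past-tense form *gimainene* is /e/ (a vowel), it takes -i, giving *gimainenei*.

gimainenei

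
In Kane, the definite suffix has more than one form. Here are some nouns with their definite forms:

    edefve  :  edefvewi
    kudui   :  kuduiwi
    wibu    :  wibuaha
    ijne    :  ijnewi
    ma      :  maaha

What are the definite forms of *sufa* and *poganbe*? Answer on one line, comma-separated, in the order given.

sufaaha, poganbewi

The pattern is front/back vowel harmony: -wi when the last vowel of the stem is a front vowel (*edefve*, *kudui*, *ijne*); -aha when the last vowel of the stem is a back vowel (*wibu*, *ma*).
The last vowel of *sufa* is /a/, which is a back vowel, so the suffix is -aha, giving *sufaaha*.
Since the last vowel of *poganbe* is /e/ (a front vowel), it takes -wi, giving *poganbewi*.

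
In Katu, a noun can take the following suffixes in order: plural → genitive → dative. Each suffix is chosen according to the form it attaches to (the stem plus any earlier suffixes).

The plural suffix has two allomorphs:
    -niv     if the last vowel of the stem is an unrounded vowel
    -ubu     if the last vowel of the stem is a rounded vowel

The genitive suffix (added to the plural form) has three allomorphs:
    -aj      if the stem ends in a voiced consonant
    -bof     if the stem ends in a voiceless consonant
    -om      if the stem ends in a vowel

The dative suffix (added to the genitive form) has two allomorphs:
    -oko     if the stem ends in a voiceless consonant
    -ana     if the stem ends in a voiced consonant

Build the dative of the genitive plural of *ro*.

roubuomana

*ro*: last vowel = /o/, a rounded vowel → -ubu → *roubu*.
The final sound of the plural form *roubu* is /u/, which is a vowel, so the genitive suffix is -om, giving *roubuom*.
The genitive form *roubuom* — final consonant /m/ (voiced) → -ana → *roubuomana*.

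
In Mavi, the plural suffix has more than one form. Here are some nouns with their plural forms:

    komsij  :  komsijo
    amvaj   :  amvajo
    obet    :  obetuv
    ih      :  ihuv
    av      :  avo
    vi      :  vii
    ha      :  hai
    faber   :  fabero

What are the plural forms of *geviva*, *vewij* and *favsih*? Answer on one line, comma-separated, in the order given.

The suffix is conditioned by the final sound: -uv when the stem ends in a voiceless consonant (*obet*, *ih*); -o when the stem ends in a voiced consonant (*komsij*, *amvaj*, *av*, *faber*); -i when the stem ends in a vowel (*vi*, *ha*).
The final sound of *geviva* is /a/, which is a vowel, so the suffix is -i, giving *gevivai*.
*vewij*: final sound = /j/, a voiced consonant → -o → *vewijo*.
*favsih*: final sound = /h/, a voiceless consonant → -uv → *favsihuv*.

gevivai, vewijo, favsihuv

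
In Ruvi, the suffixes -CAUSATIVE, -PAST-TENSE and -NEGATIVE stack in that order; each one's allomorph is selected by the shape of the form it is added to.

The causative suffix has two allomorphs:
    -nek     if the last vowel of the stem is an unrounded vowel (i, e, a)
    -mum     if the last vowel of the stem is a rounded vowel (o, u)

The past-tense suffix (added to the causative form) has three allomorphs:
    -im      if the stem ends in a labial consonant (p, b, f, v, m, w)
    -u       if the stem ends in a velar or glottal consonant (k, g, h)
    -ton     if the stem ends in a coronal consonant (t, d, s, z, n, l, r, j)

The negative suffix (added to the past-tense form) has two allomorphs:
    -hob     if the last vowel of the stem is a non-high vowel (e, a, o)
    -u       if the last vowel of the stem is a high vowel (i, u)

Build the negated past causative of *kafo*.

The last vowel of *kafo* is /o/, which is a rounded vowel, so the causative suffix is -mum, giving *kafomum*.
The causative form *kafomum* — final consonant /m/ (labial) → -im → *kafomumim*.
The past-tense form *kafomumim*: last vowel = /i/, a high vowel → -u → *kafomumimu*.

kafomumimu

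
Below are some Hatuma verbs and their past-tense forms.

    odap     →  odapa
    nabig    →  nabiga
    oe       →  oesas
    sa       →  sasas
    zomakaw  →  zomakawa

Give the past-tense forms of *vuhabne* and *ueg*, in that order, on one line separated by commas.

The suffix is conditioned by the final sound: -a when the stem ends in a consonant (*odap*, *nabig*, *zomakaw*); -sas when the stem ends in a vowel (*oe*, *sa*).
The final sound of *vuhabne* is /e/, which is a vowel, so the suffix is -sas, giving *vuhabnesas*.
Since the final sound of *ueg* is /g/ (a consonant), it takes -a, giving *uega*.

vuhabnesas, uega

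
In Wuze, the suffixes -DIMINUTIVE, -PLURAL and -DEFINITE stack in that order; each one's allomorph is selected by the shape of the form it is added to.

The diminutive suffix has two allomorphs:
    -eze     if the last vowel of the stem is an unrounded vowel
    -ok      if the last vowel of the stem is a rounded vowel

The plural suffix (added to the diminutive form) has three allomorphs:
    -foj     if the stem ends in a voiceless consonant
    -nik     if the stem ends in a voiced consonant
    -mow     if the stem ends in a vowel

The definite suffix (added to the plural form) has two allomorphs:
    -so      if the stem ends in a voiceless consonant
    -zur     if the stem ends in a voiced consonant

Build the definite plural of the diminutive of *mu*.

Since the last vowel of *mu* is /u/ (a rounded vowel), it takes -ok, giving *muok*.
The final sound of the diminutive form *muok* is /k/, which is a voiceless consonant, so the plural suffix is -foj, giving *muokfoj*.
The plural form *muokfoj* — final consonant /j/ (voiced) → -zur → *muokfojzur*.

muokfojzur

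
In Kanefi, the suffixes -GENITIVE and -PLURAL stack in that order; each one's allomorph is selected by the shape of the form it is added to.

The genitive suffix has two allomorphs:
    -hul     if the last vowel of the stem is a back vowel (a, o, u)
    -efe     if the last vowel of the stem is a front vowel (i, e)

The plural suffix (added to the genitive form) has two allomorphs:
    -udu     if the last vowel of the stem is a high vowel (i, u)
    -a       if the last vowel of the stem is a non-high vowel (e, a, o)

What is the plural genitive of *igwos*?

*igwos*: last vowel = /o/, a back vowel → -hul → *igwoshul*.
Since the last vowel of the genitive form *igwoshul* is /u/ (a high vowel), it takes -udu, giving *igwoshuludu*.

igwoshuludu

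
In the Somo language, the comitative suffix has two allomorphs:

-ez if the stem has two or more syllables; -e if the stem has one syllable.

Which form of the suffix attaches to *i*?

-e

*i* (one syllable) → -e.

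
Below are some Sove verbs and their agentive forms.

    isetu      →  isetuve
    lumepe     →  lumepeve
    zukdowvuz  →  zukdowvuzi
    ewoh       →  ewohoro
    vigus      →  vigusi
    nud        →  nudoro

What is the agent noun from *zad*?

The suffix is conditioned by the final sound: -i when the stem ends in a sibilant (*zukdowvuz*, *vigus*); -oro when the stem ends in a non-sibilant consonant (*ewoh*, *nud*); -ve when the stem ends in a vowel (*isetu*, *lumepe*).
*zad*: final sound = /d/, a non-sibilant consonant → -oro → *zadoro*.

zadoro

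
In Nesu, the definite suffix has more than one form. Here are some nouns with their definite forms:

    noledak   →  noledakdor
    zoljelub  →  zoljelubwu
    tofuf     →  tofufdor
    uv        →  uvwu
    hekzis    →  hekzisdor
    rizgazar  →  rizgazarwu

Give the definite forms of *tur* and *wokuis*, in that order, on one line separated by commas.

The pattern is voicing of the final consonant: -dor when the stem ends in a voiceless consonant (*noledak*, *tofuf*, *hekzis*); -wu when the stem ends in a voiced consonant (*zoljelub*, *uv*, *rizgazar*).
The final consonant of *tur* is /r/, which is voiced, so the suffix is -wu, giving *turwu*.
*wokuis* — final consonant /s/ (voiceless) → -dor → *wokuisdor*.

turwu, wokuisdor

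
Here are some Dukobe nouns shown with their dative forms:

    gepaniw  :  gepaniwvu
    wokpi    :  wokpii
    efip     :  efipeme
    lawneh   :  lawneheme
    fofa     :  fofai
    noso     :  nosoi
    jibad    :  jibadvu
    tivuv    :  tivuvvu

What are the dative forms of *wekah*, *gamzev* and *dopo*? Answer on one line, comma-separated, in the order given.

The alternation tracks the final sound of the stem — -eme when the stem ends in a voiceless consonant (*efip*, *lawneh*); -vu when the stem ends in a voiced consonant (*gepaniw*, *jibad*, *tivuv*); -i when the stem ends in a vowel (*wokpi*, *fofa*, *noso*).
*wekah*: final sound = /h/, a voiceless consonant → -eme → *wekaheme*.
*gamzev* — final sound /v/ (a voiced consonant) → -vu → *gamzevvu*.
*dopo*: final sound = /o/, a vowel → -i → *dopoi*.

wekaheme, gamzevvu, dopoi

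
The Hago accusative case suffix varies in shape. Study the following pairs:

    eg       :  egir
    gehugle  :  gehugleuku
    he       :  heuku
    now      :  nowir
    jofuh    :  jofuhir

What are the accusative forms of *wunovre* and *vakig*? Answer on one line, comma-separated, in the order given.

The alternation tracks the final sound of the stem — -ir when the stem ends in a consonant (*eg*, *now*, *jofuh*); -uku when the stem ends in a vowel (*gehugle*, *he*).
The final sound of *wunovre* is /e/, which is a vowel, so the suffix is -uku, giving *wunovreuku*.
The final sound of *vakig* is /g/, which is a consonant, so the suffix is -ir, giving *vakigir*.

wunovreuku, vakigir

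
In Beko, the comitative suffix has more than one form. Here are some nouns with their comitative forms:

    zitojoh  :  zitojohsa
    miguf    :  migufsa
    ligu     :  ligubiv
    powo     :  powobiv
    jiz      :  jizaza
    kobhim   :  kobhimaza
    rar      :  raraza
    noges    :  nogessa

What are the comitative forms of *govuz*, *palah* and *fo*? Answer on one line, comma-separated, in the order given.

govuzaza, palahsa, fobiv

The suffix is conditioned by the final sound: -sa when the stem ends in a voiceless consonant (*zitojoh*, *miguf*, *noges*); -aza when the stem ends in a voiced consonant (*jiz*, *kobhim*, *rar*); -biv when the stem ends in a vowel (*ligu*, *powo*).
*govuz* — final sound /z/ (a voiced consonant) → -aza → *govuzaza*.
*palah* — final sound /h/ (a voiceless consonant) → -sa → *palahsa*.
The final sound of *fo* is /o/, which is a vowel, so the suffix is -biv, giving *fobiv*.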